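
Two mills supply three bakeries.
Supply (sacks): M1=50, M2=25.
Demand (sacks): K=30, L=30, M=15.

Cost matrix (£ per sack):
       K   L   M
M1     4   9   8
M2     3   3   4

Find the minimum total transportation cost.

360

An optimal shipping plan:
  M1–K: 30 × £4 = £120
  M1–L: 5 × £9 = £45
  M1–M: 15 × £8 = £120
  M2–L: 25 × £3 = £75
Total = 120 + 45 + 120 + 75 = £360.
(Supply check: M1 ships 50; M2 ships 25.)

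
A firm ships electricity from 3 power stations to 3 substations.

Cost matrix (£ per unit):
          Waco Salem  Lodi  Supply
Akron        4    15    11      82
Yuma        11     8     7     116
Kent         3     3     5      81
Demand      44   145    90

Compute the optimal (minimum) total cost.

1713

An optimal shipping plan:
  Akron to Waco: 44 MWh
  Akron to Lodi: 38 MWh
  Yuma to Salem: 64 MWh
  Yuma to Lodi: 52 MWh
  Kent to Salem: 81 MWh
Total cost = £1713.
(Supply check: Akron ships 82; Yuma ships 116; Kent ships 81.)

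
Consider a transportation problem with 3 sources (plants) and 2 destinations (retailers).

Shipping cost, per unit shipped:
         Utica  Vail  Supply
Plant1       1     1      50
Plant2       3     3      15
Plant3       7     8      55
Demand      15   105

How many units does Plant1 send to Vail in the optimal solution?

50

Optimal shipments:
  Plant1 to Vail: 50 × 1 = 50
  Plant2 to Vail: 15 × 3 = 45
  Plant3 to Utica: 15 × 7 = 105
  Plant3 to Vail: 40 × 8 = 320
Total cost = 520.
So Plant1→Vail carries 50 units.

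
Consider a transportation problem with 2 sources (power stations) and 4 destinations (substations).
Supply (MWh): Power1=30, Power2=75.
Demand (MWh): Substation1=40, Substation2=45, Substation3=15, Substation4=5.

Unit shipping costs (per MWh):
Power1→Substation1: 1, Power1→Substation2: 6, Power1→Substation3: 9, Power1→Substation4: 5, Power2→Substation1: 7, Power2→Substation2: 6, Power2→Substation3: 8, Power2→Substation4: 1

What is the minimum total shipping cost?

An optimal shipping plan:
  Power1->Substation1: 30 × 1 = 30
  Power2->Substation1: 10 × 7 = 70
  Power2->Substation2: 45 × 6 = 270
  Power2->Substation3: 15 × 8 = 120
  Power2->Substation4: 5 × 1 = 5
Total = 30 + 70 + 270 + 120 + 5 = 495.

495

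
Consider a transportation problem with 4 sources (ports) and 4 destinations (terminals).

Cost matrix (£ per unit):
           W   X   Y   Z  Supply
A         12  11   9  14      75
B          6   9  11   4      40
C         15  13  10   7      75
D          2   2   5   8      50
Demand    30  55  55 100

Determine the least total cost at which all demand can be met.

A cheapest plan:
  A→X: 20 × £11 = £220
  A→Y: 55 × £9 = £495
  B→W: 15 × £6 = £90
  B→Z: 25 × £4 = £100
  C→Z: 75 × £7 = £525
  D→W: 15 × £2 = £30
  D→X: 35 × £2 = £70
Total = 220 + 495 + 90 + 100 + 525 + 30 + 70 = £1530.

1530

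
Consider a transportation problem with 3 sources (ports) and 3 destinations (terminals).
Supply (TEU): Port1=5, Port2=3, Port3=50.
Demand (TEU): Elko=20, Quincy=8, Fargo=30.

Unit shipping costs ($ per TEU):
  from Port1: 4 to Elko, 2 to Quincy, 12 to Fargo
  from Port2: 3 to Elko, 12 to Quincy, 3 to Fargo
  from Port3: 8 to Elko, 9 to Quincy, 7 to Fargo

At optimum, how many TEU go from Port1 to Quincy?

Solving gives:
  Port1→Quincy: 5 × $2 = $10
  Port2→Elko: 3 × $3 = $9
  Port3→Elko: 17 × $8 = $136
  Port3→Quincy: 3 × $9 = $27
  Port3→Fargo: 30 × $7 = $210
Total cost = $392.
So Port1→Quincy carries 5 TEU.

5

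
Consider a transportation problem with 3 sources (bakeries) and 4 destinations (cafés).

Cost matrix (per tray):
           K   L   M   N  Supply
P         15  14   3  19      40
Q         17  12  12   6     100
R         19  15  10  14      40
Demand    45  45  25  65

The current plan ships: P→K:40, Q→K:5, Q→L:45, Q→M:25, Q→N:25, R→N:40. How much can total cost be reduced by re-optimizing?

Current plan cost = 40·15 + 5·17 + 45·12 + 25·12 + 25·6 + 40·14 = 2235.
Optimal plan:
  P–K: 15 × 15 = 225
  P–M: 25 × 3 = 75
  Q–L: 35 × 12 = 420
  Q–N: 65 × 6 = 390
  R–K: 30 × 19 = 570
  R–L: 10 × 15 = 150
Optimal cost = 1830.
Saving = 2235 − 1830 = 405.

405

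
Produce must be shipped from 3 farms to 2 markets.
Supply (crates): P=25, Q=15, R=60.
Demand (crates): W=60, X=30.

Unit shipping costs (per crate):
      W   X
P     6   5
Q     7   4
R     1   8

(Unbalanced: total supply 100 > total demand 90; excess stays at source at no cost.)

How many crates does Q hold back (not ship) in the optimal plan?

0

An optimal plan:
  P to X: 15 × 5 = 75
  Q to X: 15 × 4 = 60
  R to W: 60 × 1 = 60
Total cost = 195.
Q ships 15 of its 15, leaving 0.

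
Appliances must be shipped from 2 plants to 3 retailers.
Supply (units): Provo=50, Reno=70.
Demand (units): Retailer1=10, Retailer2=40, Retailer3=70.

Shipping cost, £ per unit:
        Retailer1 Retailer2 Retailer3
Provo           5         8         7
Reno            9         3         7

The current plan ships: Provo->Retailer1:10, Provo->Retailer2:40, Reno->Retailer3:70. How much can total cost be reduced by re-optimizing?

Current plan cost = 10·5 + 40·8 + 70·7 = £860.
Optimal plan:
  Provo–Retailer1: 10 × £5 = £50
  Provo–Retailer3: 40 × £7 = £280
  Reno–Retailer2: 40 × £3 = £120
  Reno–Retailer3: 30 × £7 = £210
Optimal cost = £660.
Saving = 860 − 660 = £200.

200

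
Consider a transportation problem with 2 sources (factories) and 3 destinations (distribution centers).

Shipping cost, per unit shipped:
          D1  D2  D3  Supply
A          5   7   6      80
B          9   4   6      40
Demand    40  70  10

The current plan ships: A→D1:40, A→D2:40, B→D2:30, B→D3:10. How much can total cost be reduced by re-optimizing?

Current plan cost = 40·5 + 40·7 + 30·4 + 10·6 = 660.
Optimal plan:
  A to D1: 40 × 5 = 200
  A to D2: 30 × 7 = 210
  A to D3: 10 × 6 = 60
  B to D2: 40 × 4 = 160
Optimal cost = 630.
Saving = 660 − 630 = 30.

30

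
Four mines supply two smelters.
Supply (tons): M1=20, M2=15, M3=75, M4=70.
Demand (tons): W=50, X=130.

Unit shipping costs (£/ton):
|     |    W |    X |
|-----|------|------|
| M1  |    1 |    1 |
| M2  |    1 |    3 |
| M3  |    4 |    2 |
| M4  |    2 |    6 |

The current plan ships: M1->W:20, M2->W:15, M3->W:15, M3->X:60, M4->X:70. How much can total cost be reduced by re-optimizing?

Current plan cost = 20·1 + 15·1 + 15·4 + 60·2 + 70·6 = £635.
Optimal plan:
  M1→X: 20 × £1 = £20
  M2→X: 15 × £3 = £45
  M3→X: 75 × £2 = £150
  M4→W: 50 × £2 = £100
  M4→X: 20 × £6 = £120
Optimal cost = £435.
Saving = 635 − 435 = £200.

200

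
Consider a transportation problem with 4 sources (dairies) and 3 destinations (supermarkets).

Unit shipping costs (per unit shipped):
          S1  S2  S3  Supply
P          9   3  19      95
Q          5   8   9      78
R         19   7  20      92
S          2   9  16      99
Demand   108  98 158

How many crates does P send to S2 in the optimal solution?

86

The minimum-cost plan:
  P->S1: 9 × 9 = 81
  P->S2: 86 × 3 = 258
  Q->S3: 78 × 9 = 702
  R->S2: 12 × 7 = 84
  R->S3: 80 × 20 = 1600
  S->S1: 99 × 2 = 198
Total cost = 2923.
So P→S2 carries 86 crates.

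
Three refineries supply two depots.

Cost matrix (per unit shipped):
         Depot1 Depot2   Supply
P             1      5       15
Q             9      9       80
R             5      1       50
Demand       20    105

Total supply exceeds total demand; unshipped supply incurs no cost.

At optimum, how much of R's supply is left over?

Minimum-cost shipments:
  P to Depot1: 15 × 1 = 15
  Q to Depot1: 5 × 9 = 45
  Q to Depot2: 55 × 9 = 495
  R to Depot2: 50 × 1 = 50
Total cost = 605.
R ships 50 of its 50, leaving 0.

0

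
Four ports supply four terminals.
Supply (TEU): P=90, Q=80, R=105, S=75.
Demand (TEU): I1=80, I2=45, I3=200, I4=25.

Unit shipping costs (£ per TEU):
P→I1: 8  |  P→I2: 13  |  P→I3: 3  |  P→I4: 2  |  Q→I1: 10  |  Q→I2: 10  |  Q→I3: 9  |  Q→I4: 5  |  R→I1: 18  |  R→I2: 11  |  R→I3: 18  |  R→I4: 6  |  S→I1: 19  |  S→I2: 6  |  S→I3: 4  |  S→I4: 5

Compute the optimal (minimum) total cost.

2610

A cheapest plan:
  P–I3: 90 × £3 = £270
  Q–I1: 45 × £10 = £450
  Q–I3: 35 × £9 = £315
  R–I1: 35 × £18 = £630
  R–I2: 45 × £11 = £495
  R–I4: 25 × £6 = £150
  S–I3: 75 × £4 = £300
Total = 270 + 450 + 315 + 630 + 495 + 150 + 300 = £2610.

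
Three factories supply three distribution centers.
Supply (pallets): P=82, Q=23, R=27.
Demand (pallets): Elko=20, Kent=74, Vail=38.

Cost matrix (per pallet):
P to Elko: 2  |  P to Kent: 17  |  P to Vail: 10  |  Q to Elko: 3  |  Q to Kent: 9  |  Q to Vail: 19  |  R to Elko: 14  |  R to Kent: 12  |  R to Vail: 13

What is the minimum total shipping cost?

1359

An optimal shipping plan:
  P to Elko: 20 pallets
  P to Kent: 24 pallets
  P to Vail: 38 pallets
  Q to Kent: 23 pallets
  R to Kent: 27 pallets
Total cost = 1359.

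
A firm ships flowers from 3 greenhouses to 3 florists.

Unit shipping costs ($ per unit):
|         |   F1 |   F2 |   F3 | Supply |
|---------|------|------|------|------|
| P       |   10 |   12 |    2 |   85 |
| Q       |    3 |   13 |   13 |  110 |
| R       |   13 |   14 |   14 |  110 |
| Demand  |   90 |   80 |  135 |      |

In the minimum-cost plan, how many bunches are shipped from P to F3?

85

Solving gives:
  P->F3: 85 × $2 = $170
  Q->F1: 90 × $3 = $270
  Q->F3: 20 × $13 = $260
  R->F2: 80 × $14 = $1120
  R->F3: 30 × $14 = $420
Total cost = $2240.
So P→F3 carries 85 bunches.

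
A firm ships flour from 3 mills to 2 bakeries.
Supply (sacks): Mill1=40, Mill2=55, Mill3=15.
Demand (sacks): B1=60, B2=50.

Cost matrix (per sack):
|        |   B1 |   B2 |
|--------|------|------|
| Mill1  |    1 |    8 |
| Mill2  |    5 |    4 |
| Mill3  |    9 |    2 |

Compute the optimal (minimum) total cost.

310

An optimal shipping plan:
  Mill1 to B1: 40 × 1 = 40
  Mill2 to B1: 20 × 5 = 100
  Mill2 to B2: 35 × 4 = 140
  Mill3 to B2: 15 × 2 = 30
Total = 40 + 100 + 140 + 30 = 310.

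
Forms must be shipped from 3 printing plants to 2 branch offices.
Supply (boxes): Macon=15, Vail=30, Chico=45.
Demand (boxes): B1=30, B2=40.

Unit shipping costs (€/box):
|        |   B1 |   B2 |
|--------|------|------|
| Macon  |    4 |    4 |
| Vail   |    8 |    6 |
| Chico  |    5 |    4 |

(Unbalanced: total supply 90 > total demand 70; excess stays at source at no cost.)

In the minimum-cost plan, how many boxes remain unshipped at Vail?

An optimal plan:
  Macon->B1: 15 × €4 = €60
  Vail->B2: 10 × €6 = €60
  Chico->B1: 15 × €5 = €75
  Chico->B2: 30 × €4 = €120
Total cost = €315.
Vail ships 10 of its 30, leaving 20.

20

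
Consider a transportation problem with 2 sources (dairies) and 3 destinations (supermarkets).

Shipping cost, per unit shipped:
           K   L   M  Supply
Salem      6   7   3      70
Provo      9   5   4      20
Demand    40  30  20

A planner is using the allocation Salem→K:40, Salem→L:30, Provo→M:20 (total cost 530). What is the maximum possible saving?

Current plan cost = 40·6 + 30·7 + 20·4 = 530.
Optimal plan:
  Salem to K: 40 × 6 = 240
  Salem to L: 10 × 7 = 70
  Salem to M: 20 × 3 = 60
  Provo to L: 20 × 5 = 100
Optimal cost = 470.
Saving = 530 − 470 = 60.

60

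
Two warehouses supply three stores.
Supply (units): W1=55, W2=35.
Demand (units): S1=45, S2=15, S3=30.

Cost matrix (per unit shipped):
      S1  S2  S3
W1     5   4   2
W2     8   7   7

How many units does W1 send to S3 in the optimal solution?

The minimum-cost plan:
  W1–S1: 10 units
  W1–S2: 15 units
  W1–S3: 30 units
  W2–S1: 35 units
Total cost = 450.
So W1→S3 carries 30 units.

30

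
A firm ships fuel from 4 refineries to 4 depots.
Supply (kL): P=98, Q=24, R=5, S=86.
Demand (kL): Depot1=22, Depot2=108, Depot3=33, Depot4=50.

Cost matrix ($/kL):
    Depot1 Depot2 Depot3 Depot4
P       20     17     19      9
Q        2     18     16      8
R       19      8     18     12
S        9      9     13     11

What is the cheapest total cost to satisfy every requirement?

2218

Optimal allocation:
  P->Depot2: 17 × $17 = $289
  P->Depot3: 31 × $19 = $589
  P->Depot4: 50 × $9 = $450
  Q->Depot1: 22 × $2 = $44
  Q->Depot3: 2 × $16 = $32
  R->Depot2: 5 × $8 = $40
  S->Depot2: 86 × $9 = $774
Total = 289 + 589 + 450 + 44 + 32 + 40 + 774 = $2218.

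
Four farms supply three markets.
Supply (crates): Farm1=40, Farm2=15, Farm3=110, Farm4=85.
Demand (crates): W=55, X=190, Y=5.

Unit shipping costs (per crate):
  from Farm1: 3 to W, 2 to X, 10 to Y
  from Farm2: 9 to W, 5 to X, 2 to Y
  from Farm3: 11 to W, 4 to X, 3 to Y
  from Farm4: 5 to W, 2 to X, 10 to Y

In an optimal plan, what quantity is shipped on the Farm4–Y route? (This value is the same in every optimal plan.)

0

Optimal shipments:
  Farm1->W: 40 crates
  Farm2->X: 10 crates
  Farm2->Y: 5 crates
  Farm3->X: 110 crates
  Farm4->W: 15 crates
  Farm4->X: 70 crates
Total cost = 835.
The route Farm4→Y is not used.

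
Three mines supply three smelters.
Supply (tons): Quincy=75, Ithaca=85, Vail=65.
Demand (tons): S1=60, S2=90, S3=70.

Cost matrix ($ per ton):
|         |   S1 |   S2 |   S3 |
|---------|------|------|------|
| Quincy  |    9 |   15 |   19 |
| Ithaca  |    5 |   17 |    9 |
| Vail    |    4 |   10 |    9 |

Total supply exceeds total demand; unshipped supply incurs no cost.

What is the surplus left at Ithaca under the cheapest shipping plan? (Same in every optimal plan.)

An optimal plan:
  Quincy–S2: 70 × $15 = $1050
  Ithaca–S1: 15 × $5 = $75
  Ithaca–S3: 70 × $9 = $630
  Vail–S1: 45 × $4 = $180
  Vail–S2: 20 × $10 = $200
Total cost = $2135.
Ithaca ships 85 of its 85, leaving 0.

0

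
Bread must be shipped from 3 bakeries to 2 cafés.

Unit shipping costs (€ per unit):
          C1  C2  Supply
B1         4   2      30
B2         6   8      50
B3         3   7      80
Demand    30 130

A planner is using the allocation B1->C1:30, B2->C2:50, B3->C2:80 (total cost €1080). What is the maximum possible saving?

Current plan cost = 30·4 + 50·8 + 80·7 = €1080.
Optimal plan:
  B1 to C2: 30 × €2 = €60
  B2 to C2: 50 × €8 = €400
  B3 to C1: 30 × €3 = €90
  B3 to C2: 50 × €7 = €350
Optimal cost = €900.
Saving = 1080 − 900 = €180.

180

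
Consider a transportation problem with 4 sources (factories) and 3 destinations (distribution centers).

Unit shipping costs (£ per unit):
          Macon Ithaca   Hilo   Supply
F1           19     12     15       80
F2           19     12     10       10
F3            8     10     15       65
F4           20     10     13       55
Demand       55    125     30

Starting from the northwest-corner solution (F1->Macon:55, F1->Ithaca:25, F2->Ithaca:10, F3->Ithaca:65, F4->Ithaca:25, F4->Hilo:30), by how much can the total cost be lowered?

545

Current plan cost = 55·19 + 25·12 + 10·12 + 65·10 + 25·10 + 30·13 = £2755.
Optimal plan:
  F1→Ithaca: 80 × £12 = £960
  F2→Hilo: 10 × £10 = £100
  F3→Macon: 55 × £8 = £440
  F3→Ithaca: 10 × £10 = £100
  F4→Ithaca: 35 × £10 = £350
  F4→Hilo: 20 × £13 = £260
Optimal cost = £2210.
Saving = 2755 − 2210 = £545.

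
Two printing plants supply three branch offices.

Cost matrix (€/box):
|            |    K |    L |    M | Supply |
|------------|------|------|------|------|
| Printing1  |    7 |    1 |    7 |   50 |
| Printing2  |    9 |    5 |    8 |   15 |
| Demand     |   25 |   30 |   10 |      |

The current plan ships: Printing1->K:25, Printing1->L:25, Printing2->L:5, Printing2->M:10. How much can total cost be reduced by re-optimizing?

Current plan cost = 25·7 + 25·1 + 5·5 + 10·8 = €305.
Optimal plan:
  Printing1 to K: 20 boxes
  Printing1 to L: 30 boxes
  Printing2 to K: 5 boxes
  Printing2 to M: 10 boxes
Optimal cost = €295.
Saving = 305 − 295 = €10.

10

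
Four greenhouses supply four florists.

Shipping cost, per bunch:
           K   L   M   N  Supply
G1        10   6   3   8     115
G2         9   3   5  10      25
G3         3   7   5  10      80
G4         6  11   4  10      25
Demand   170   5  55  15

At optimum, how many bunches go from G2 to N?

0

Solving gives:
  G1 to K: 45 × 10 = 450
  G1 to M: 55 × 3 = 165
  G1 to N: 15 × 8 = 120
  G2 to K: 20 × 9 = 180
  G2 to L: 5 × 3 = 15
  G3 to K: 80 × 3 = 240
  G4 to K: 25 × 6 = 150
Total cost = 1320.
The route G2→N is not used.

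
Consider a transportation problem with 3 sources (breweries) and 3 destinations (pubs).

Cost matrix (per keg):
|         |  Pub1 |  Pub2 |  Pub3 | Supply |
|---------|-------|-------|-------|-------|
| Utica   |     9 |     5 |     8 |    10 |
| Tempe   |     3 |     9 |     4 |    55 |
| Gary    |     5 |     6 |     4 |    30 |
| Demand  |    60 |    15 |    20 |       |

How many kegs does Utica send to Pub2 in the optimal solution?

10

The minimum-cost plan:
  Utica→Pub2: 10 × 5 = 50
  Tempe→Pub1: 55 × 3 = 165
  Gary→Pub1: 5 × 5 = 25
  Gary→Pub2: 5 × 6 = 30
  Gary→Pub3: 20 × 4 = 80
Total cost = 350.
So Utica→Pub2 carries 10 kegs.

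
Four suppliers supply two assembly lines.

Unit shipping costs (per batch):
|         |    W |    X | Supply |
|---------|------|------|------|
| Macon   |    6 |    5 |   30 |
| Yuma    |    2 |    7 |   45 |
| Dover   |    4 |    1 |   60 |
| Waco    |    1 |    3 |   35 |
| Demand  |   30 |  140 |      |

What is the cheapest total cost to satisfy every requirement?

An optimal shipping plan:
  Macon→X: 30 × 5 = 150
  Yuma→W: 30 × 2 = 60
  Yuma→X: 15 × 7 = 105
  Dover→X: 60 × 1 = 60
  Waco→X: 35 × 3 = 105
Total = 150 + 60 + 105 + 60 + 105 = 480.

480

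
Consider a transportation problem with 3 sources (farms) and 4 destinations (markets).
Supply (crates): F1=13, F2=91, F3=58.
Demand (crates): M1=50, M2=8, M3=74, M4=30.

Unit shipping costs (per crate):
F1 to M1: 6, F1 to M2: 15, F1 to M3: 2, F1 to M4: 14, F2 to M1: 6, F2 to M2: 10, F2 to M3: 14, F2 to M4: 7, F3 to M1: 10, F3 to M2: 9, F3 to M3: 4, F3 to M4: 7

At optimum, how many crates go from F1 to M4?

0

Optimal shipments:
  F1->M3: 13 × 2 = 26
  F2->M1: 50 × 6 = 300
  F2->M2: 8 × 10 = 80
  F2->M3: 3 × 14 = 42
  F2->M4: 30 × 7 = 210
  F3->M3: 58 × 4 = 232
Total cost = 890.
The route F1→M4 is not used.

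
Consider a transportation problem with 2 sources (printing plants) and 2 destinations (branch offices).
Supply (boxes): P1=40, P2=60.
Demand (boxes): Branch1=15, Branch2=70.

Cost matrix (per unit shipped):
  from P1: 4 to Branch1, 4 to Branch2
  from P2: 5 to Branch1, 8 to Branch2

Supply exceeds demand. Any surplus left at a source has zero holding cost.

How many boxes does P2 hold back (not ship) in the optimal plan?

15

Minimum-cost shipments:
  P1–Branch2: 40 × 4 = 160
  P2–Branch1: 15 × 5 = 75
  P2–Branch2: 30 × 8 = 240
Total cost = 475.
P2 ships 45 of its 60, leaving 15.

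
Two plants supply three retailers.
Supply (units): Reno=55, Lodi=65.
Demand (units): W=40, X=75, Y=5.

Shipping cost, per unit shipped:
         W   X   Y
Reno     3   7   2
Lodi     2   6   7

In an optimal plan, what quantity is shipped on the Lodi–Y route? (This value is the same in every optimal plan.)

0

Solving gives:
  Reno→W: 40 units
  Reno→X: 10 units
  Reno→Y: 5 units
  Lodi→X: 65 units
Total cost = 590.
The route Lodi→Y is not used.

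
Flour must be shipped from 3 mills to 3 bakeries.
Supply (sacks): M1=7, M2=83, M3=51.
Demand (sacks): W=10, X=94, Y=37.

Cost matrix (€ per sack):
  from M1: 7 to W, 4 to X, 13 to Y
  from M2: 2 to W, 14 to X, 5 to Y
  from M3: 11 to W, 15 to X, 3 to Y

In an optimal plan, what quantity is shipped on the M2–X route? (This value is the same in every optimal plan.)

73

Solving gives:
  M1–X: 7 sacks
  M2–W: 10 sacks
  M2–X: 73 sacks
  M3–X: 14 sacks
  M3–Y: 37 sacks
Total cost = €1391.
So M2→X carries 73 sacks.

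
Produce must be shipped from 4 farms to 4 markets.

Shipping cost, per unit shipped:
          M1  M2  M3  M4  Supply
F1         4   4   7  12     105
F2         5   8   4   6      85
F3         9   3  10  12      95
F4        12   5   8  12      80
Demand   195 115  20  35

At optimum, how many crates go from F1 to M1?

Optimal shipments:
  F1->M1: 105 × 4 = 420
  F2->M1: 50 × 5 = 250
  F2->M4: 35 × 6 = 210
  F3->M1: 40 × 9 = 360
  F3->M2: 55 × 3 = 165
  F4->M2: 60 × 5 = 300
  F4->M3: 20 × 8 = 160
Total cost = 1865.
So F1→M1 carries 105 crates.

105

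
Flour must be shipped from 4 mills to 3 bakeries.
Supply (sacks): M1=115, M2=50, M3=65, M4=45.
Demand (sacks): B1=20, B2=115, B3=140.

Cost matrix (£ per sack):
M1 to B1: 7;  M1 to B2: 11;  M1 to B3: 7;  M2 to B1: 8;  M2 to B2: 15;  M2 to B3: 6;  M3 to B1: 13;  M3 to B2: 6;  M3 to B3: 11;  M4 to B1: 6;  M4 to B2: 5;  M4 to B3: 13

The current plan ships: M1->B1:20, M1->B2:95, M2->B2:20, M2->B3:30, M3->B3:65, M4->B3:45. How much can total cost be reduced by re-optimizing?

Current plan cost = 20·7 + 95·11 + 20·15 + 30·6 + 65·11 + 45·13 = £2965.
Optimal plan:
  M1–B1: 20 × £7 = £140
  M1–B2: 5 × £11 = £55
  M1–B3: 90 × £7 = £630
  M2–B3: 50 × £6 = £300
  M3–B2: 65 × £6 = £390
  M4–B2: 45 × £5 = £225
Optimal cost = £1740.
Saving = 2965 − 1740 = £1225.

1225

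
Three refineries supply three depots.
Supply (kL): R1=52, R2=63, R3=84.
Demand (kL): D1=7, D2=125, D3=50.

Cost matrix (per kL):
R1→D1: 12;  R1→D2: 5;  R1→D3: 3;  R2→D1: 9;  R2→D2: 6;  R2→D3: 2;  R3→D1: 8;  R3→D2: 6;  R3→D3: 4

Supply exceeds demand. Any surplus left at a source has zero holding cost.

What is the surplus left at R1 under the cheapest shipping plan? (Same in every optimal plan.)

Minimum-cost shipments:
  R1→D2: 52 × 5 = 260
  R2→D2: 13 × 6 = 78
  R2→D3: 50 × 2 = 100
  R3→D1: 7 × 8 = 56
  R3→D2: 60 × 6 = 360
Total cost = 854.
R1 ships 52 of its 52, leaving 0.

0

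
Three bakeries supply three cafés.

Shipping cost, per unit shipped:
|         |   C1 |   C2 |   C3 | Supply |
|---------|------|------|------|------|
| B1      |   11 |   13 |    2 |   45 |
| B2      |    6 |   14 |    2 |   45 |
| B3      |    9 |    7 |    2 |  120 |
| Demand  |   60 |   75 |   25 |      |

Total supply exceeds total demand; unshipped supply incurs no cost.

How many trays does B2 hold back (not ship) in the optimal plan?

0

An optimal plan:
  B2–C1: 45 × 6 = 270
  B3–C1: 15 × 9 = 135
  B3–C2: 75 × 7 = 525
  B3–C3: 25 × 2 = 50
Total cost = 980.
B2 ships 45 of its 45, leaving 0.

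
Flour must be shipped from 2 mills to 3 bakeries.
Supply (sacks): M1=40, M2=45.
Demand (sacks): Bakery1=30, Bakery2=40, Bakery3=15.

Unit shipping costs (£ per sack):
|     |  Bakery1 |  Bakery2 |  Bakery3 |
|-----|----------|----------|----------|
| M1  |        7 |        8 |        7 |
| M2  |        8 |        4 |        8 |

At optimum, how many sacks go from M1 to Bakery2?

The minimum-cost plan:
  M1–Bakery1: 30 × £7 = £210
  M1–Bakery3: 10 × £7 = £70
  M2–Bakery2: 40 × £4 = £160
  M2–Bakery3: 5 × £8 = £40
Total cost = £480.
The route M1→Bakery2 is not used.

0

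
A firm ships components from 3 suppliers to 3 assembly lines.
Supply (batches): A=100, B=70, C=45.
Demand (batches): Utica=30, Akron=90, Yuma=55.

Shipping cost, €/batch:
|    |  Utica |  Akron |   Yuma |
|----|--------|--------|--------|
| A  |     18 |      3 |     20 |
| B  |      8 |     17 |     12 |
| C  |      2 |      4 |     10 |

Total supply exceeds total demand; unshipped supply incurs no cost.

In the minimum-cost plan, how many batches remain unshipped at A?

Minimum-cost shipments:
  A→Akron: 90 × €3 = €270
  B→Yuma: 40 × €12 = €480
  C→Utica: 30 × €2 = €60
  C→Yuma: 15 × €10 = €150
Total cost = €960.
A ships 90 of its 100, leaving 10.

10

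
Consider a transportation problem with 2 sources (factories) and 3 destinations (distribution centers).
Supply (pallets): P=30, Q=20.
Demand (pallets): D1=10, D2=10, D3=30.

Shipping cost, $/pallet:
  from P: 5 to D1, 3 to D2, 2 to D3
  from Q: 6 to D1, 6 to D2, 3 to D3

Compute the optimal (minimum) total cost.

Optimal allocation:
  P→D1: 10 × $5 = $50
  P→D2: 10 × $3 = $30
  P→D3: 10 × $2 = $20
  Q→D3: 20 × $3 = $60
Total = 50 + 30 + 20 + 60 = $160.
(Supply check: P ships 30; Q ships 20.)

160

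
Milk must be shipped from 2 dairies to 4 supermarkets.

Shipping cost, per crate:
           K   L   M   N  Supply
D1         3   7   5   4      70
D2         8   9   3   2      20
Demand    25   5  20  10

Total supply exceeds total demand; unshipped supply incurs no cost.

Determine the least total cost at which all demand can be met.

210

An optimal shipping plan:
  D1→K: 25 × 3 = 75
  D1→L: 5 × 7 = 35
  D1→M: 10 × 5 = 50
  D2→M: 10 × 3 = 30
  D2→N: 10 × 2 = 20
Total = 75 + 35 + 50 + 30 + 20 = 210.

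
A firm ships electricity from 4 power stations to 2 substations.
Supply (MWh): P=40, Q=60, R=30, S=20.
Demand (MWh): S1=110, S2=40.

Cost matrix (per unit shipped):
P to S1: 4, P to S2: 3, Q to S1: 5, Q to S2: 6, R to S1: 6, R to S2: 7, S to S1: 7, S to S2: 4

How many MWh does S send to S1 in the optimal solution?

The minimum-cost plan:
  P–S1: 20 MWh
  P–S2: 20 MWh
  Q–S1: 60 MWh
  R–S1: 30 MWh
  S–S2: 20 MWh
Total cost = 700.
The route S→S1 is not used.

0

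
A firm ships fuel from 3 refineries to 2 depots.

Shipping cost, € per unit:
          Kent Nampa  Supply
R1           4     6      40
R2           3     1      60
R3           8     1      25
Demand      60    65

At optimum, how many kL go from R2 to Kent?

20

Solving gives:
  R1 to Kent: 40 × €4 = €160
  R2 to Kent: 20 × €3 = €60
  R2 to Nampa: 40 × €1 = €40
  R3 to Nampa: 25 × €1 = €25
Total cost = €285.
So R2→Kent carries 20 kL.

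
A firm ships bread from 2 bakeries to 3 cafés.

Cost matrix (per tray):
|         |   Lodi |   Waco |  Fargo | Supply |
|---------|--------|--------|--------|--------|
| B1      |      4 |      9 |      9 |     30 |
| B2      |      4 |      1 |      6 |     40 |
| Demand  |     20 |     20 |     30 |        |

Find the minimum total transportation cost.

310

One minimum-cost allocation:
  B1→Lodi: 20 trays
  B1→Fargo: 10 trays
  B2→Waco: 20 trays
  B2→Fargo: 20 trays
Total cost = 310.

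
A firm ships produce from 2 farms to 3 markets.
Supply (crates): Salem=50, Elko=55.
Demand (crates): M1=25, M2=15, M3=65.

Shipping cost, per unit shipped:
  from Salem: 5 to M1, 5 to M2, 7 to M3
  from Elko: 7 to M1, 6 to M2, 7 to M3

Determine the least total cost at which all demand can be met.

655

A cheapest plan:
  Salem–M1: 25 × 5 = 125
  Salem–M2: 15 × 5 = 75
  Salem–M3: 10 × 7 = 70
  Elko–M3: 55 × 7 = 385
Total = 125 + 75 + 70 + 385 = 655.
(Supply check: Salem ships 50; Elko ships 55.)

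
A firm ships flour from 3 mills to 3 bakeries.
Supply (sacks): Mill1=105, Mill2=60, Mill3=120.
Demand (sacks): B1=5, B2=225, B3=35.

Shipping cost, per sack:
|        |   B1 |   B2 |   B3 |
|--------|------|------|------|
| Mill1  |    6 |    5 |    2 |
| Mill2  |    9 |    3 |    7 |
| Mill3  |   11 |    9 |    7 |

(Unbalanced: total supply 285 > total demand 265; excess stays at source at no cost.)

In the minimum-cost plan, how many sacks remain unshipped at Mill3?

Minimum-cost shipments:
  Mill1 to B1: 5 × 6 = 30
  Mill1 to B2: 65 × 5 = 325
  Mill1 to B3: 35 × 2 = 70
  Mill2 to B2: 60 × 3 = 180
  Mill3 to B2: 100 × 9 = 900
Total cost = 1505.
Mill3 ships 100 of its 120, leaving 20.

20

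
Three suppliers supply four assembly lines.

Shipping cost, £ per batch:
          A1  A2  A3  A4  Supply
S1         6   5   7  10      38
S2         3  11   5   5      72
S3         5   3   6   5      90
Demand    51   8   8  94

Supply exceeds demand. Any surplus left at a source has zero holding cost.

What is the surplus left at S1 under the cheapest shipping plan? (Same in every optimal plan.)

38

An optimal plan:
  S2 to A1: 51 × £3 = £153
  S2 to A3: 8 × £5 = £40
  S2 to A4: 12 × £5 = £60
  S3 to A2: 8 × £3 = £24
  S3 to A4: 82 × £5 = £410
Total cost = £687.
S1 ships 0 of its 38, leaving 38.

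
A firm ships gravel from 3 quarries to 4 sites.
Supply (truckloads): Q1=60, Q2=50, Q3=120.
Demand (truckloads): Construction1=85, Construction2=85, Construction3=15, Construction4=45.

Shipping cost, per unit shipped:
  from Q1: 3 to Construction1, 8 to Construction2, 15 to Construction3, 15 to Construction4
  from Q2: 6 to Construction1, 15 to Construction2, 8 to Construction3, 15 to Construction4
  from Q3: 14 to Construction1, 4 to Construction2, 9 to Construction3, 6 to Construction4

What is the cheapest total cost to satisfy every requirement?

Optimal allocation:
  Q1->Construction1: 50 × 3 = 150
  Q1->Construction2: 10 × 8 = 80
  Q2->Construction1: 35 × 6 = 210
  Q2->Construction3: 15 × 8 = 120
  Q3->Construction2: 75 × 4 = 300
  Q3->Construction4: 45 × 6 = 270
Total = 150 + 80 + 210 + 120 + 300 + 270 = 1130.
(Supply check: Q1 ships 60; Q2 ships 50; Q3 ships 120.)

1130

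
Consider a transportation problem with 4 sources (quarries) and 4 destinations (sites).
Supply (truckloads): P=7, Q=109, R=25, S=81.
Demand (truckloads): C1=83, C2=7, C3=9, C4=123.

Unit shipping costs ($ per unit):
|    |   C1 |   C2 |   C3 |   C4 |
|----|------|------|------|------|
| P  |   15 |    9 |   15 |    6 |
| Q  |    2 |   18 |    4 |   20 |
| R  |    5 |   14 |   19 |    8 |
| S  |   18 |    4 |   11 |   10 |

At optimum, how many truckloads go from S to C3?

0

Solving gives:
  P–C4: 7 × $6 = $42
  Q–C1: 83 × $2 = $166
  Q–C3: 9 × $4 = $36
  Q–C4: 17 × $20 = $340
  R–C4: 25 × $8 = $200
  S–C2: 7 × $4 = $28
  S–C4: 74 × $10 = $740
Total cost = $1552.
The route S→C3 is not used.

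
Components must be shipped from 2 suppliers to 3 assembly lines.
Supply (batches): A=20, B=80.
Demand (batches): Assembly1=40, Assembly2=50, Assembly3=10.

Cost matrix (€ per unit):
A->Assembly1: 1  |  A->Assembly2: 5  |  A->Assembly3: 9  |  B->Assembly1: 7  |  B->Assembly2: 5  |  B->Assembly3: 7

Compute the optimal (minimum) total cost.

480

An optimal shipping plan:
  A to Assembly1: 20 batches
  B to Assembly1: 20 batches
  B to Assembly2: 50 batches
  B to Assembly3: 10 batches
Total cost = €480.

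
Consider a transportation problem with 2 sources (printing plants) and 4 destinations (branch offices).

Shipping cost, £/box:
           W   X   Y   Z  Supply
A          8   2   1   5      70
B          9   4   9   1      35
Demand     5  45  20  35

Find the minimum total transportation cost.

An optimal shipping plan:
  A to W: 5 × £8 = £40
  A to X: 45 × £2 = £90
  A to Y: 20 × £1 = £20
  B to Z: 35 × £1 = £35
Total = 40 + 90 + 20 + 35 = £185.
(Supply check: A ships 70; B ships 35.)

185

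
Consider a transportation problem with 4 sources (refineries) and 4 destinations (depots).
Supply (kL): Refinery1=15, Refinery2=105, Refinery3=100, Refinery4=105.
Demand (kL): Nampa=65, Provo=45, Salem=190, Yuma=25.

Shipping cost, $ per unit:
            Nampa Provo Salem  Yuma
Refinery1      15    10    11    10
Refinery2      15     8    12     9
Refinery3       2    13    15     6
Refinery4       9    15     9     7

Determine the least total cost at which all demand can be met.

2620

A cheapest plan:
  Refinery1→Salem: 15 × $11 = $165
  Refinery2→Provo: 45 × $8 = $360
  Refinery2→Salem: 60 × $12 = $720
  Refinery3→Nampa: 65 × $2 = $130
  Refinery3→Salem: 10 × $15 = $150
  Refinery3→Yuma: 25 × $6 = $150
  Refinery4→Salem: 105 × $9 = $945
Total = 165 + 360 + 720 + 130 + 150 + 150 + 945 = $2620.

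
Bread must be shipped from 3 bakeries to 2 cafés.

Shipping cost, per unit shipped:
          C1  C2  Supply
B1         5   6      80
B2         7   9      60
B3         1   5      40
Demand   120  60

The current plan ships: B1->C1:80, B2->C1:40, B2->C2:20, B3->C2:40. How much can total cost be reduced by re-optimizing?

140

Current plan cost = 80·5 + 40·7 + 20·9 + 40·5 = 1060.
Optimal plan:
  B1–C1: 20 × 5 = 100
  B1–C2: 60 × 6 = 360
  B2–C1: 60 × 7 = 420
  B3–C1: 40 × 1 = 40
Optimal cost = 920.
Saving = 1060 − 920 = 140.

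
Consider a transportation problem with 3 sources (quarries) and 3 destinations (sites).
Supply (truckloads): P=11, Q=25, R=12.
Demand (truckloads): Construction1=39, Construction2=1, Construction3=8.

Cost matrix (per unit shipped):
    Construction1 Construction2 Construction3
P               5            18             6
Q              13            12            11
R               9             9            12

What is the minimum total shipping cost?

471

Optimal allocation:
  P->Construction1: 11 × 5 = 55
  Q->Construction1: 16 × 13 = 208
  Q->Construction2: 1 × 12 = 12
  Q->Construction3: 8 × 11 = 88
  R->Construction1: 12 × 9 = 108
Total = 55 + 208 + 12 + 88 + 108 = 471.
(Supply check: P ships 11; Q ships 25; R ships 12.)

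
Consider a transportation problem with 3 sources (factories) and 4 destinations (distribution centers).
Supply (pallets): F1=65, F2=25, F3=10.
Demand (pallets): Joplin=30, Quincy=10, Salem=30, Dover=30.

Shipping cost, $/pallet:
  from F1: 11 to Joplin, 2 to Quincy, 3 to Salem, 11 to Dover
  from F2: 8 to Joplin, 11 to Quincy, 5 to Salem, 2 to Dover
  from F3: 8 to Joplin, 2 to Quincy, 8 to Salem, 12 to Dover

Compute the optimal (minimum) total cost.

One minimum-cost allocation:
  F1 to Joplin: 20 pallets
  F1 to Quincy: 10 pallets
  F1 to Salem: 30 pallets
  F1 to Dover: 5 pallets
  F2 to Dover: 25 pallets
  F3 to Joplin: 10 pallets
Total cost = $515.
(Supply check: F1 ships 65; F2 ships 25; F3 ships 10.)

515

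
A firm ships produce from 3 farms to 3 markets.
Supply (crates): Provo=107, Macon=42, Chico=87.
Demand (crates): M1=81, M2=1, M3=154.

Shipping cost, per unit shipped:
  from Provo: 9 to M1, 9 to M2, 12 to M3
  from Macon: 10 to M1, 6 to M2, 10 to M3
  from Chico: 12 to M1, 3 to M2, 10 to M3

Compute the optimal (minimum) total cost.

2324

An optimal shipping plan:
  Provo–M1: 81 × 9 = 729
  Provo–M3: 26 × 12 = 312
  Macon–M3: 42 × 10 = 420
  Chico–M2: 1 × 3 = 3
  Chico–M3: 86 × 10 = 860
Total = 729 + 312 + 420 + 3 + 860 = 2324.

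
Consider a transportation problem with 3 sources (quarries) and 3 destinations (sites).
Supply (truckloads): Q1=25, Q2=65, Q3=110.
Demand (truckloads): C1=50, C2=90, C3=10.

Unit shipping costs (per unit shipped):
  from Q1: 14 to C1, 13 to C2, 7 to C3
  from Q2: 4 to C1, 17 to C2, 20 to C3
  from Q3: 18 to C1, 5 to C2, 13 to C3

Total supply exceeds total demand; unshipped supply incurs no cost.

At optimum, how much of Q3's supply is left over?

An optimal plan:
  Q1→C3: 10 × 7 = 70
  Q2→C1: 50 × 4 = 200
  Q3→C2: 90 × 5 = 450
Total cost = 720.
Q3 ships 90 of its 110, leaving 20.

20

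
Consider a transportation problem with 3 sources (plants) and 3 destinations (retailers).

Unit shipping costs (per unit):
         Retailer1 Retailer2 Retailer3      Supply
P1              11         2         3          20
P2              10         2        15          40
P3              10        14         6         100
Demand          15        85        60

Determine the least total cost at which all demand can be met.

Optimal allocation:
  P1–Retailer2: 20 × 2 = 40
  P2–Retailer2: 40 × 2 = 80
  P3–Retailer1: 15 × 10 = 150
  P3–Retailer2: 25 × 14 = 350
  P3–Retailer3: 60 × 6 = 360
Total = 40 + 80 + 150 + 350 + 360 = 980.

980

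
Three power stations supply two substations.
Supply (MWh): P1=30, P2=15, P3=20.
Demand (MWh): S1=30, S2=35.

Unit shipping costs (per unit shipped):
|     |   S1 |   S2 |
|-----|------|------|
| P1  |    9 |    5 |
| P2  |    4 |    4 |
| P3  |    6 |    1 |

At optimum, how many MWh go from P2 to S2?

Optimal shipments:
  P1->S1: 15 × 9 = 135
  P1->S2: 15 × 5 = 75
  P2->S1: 15 × 4 = 60
  P3->S2: 20 × 1 = 20
Total cost = 290.
The route P2→S2 is not used.

0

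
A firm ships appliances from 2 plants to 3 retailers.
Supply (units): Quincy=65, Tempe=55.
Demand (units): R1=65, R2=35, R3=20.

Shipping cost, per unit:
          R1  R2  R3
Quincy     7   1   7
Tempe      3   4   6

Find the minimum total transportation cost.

An optimal shipping plan:
  Quincy->R1: 10 × 7 = 70
  Quincy->R2: 35 × 1 = 35
  Quincy->R3: 20 × 7 = 140
  Tempe->R1: 55 × 3 = 165
Total = 70 + 35 + 140 + 165 = 410.

410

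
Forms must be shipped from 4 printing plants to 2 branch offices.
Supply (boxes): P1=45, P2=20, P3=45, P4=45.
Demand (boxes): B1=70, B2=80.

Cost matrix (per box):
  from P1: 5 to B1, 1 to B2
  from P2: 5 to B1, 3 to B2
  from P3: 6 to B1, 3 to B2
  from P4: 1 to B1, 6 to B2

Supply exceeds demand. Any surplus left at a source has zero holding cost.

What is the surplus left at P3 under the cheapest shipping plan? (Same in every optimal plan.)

Minimum-cost shipments:
  P1 to B2: 45 boxes
  P2 to B1: 20 boxes
  P3 to B1: 5 boxes
  P3 to B2: 35 boxes
  P4 to B1: 45 boxes
Total cost = 325.
P3 ships 40 of its 45, leaving 5.

5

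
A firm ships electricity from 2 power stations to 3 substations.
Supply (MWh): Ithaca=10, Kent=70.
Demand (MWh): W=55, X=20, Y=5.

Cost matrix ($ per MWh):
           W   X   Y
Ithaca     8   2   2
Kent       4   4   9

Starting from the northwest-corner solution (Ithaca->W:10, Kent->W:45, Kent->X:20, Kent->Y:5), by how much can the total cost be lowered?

Current plan cost = 10·8 + 45·4 + 20·4 + 5·9 = $385.
Optimal plan:
  Ithaca to X: 5 × $2 = $10
  Ithaca to Y: 5 × $2 = $10
  Kent to W: 55 × $4 = $220
  Kent to X: 15 × $4 = $60
Optimal cost = $300.
Saving = 385 − 300 = $85.

85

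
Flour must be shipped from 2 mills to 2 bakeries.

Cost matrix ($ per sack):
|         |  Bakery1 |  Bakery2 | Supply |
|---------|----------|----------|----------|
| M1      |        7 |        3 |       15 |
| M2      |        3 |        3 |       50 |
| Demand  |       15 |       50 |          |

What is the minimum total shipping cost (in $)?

One minimum-cost allocation:
  M1→Bakery2: 15 × $3 = $45
  M2→Bakery1: 15 × $3 = $45
  M2→Bakery2: 35 × $3 = $105
Total = 45 + 45 + 105 = $195.

195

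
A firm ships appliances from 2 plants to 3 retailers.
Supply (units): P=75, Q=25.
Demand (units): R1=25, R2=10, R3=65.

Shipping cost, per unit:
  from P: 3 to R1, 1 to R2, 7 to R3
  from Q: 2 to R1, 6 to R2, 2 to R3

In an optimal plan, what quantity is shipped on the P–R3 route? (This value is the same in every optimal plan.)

40

The minimum-cost plan:
  P→R1: 25 × 3 = 75
  P→R2: 10 × 1 = 10
  P→R3: 40 × 7 = 280
  Q→R3: 25 × 2 = 50
Total cost = 415.
So P→R3 carries 40 units.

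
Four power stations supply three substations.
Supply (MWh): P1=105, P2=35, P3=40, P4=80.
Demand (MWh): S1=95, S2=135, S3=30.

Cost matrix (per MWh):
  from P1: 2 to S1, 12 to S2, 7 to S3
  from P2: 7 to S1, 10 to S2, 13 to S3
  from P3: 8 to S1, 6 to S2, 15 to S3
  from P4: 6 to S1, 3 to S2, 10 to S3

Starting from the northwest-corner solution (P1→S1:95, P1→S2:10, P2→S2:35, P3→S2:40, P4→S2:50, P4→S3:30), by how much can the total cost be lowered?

Current plan cost = 95·2 + 10·12 + 35·10 + 40·6 + 50·3 + 30·10 = 1350.
Optimal plan:
  P1 to S1: 75 × 2 = 150
  P1 to S3: 30 × 7 = 210
  P2 to S1: 20 × 7 = 140
  P2 to S2: 15 × 10 = 150
  P3 to S2: 40 × 6 = 240
  P4 to S2: 80 × 3 = 240
Optimal cost = 1130.
Saving = 1350 − 1130 = 220.

220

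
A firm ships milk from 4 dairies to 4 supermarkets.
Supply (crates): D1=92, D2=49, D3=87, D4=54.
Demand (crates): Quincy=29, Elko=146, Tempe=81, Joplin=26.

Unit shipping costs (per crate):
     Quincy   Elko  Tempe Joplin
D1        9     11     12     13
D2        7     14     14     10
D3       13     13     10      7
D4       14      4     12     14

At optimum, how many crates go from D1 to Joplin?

0

Solving gives:
  D1–Elko: 92 crates
  D2–Quincy: 29 crates
  D2–Joplin: 20 crates
  D3–Tempe: 81 crates
  D3–Joplin: 6 crates
  D4–Elko: 54 crates
Total cost = 2483.
The route D1→Joplin is not used.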